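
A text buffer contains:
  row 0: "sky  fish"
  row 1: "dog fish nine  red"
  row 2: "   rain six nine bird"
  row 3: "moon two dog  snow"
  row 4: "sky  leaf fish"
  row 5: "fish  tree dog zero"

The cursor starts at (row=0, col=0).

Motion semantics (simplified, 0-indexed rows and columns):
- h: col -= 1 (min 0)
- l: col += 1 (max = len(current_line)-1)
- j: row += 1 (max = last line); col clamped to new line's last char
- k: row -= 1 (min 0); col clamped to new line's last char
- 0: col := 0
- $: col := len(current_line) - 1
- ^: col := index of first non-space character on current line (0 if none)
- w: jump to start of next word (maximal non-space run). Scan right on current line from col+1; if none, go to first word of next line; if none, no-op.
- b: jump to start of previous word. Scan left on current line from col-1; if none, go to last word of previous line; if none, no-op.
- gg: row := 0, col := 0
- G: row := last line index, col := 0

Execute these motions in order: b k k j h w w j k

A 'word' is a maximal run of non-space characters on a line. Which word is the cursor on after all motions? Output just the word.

Answer: nine

Derivation:
After 1 (b): row=0 col=0 char='s'
After 2 (k): row=0 col=0 char='s'
After 3 (k): row=0 col=0 char='s'
After 4 (j): row=1 col=0 char='d'
After 5 (h): row=1 col=0 char='d'
After 6 (w): row=1 col=4 char='f'
After 7 (w): row=1 col=9 char='n'
After 8 (j): row=2 col=9 char='i'
After 9 (k): row=1 col=9 char='n'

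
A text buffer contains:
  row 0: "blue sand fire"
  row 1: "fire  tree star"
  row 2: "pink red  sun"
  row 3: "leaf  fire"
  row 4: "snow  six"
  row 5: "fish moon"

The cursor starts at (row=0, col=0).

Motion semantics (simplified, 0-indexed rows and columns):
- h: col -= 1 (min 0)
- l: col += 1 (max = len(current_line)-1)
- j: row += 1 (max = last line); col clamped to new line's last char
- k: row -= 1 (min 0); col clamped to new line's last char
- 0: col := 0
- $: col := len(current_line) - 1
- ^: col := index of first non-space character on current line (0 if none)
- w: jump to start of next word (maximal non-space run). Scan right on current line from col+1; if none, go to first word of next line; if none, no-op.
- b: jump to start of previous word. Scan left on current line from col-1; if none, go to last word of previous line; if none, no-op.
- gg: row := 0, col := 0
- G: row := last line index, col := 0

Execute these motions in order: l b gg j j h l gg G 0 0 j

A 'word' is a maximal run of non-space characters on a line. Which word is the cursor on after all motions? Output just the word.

After 1 (l): row=0 col=1 char='l'
After 2 (b): row=0 col=0 char='b'
After 3 (gg): row=0 col=0 char='b'
After 4 (j): row=1 col=0 char='f'
After 5 (j): row=2 col=0 char='p'
After 6 (h): row=2 col=0 char='p'
After 7 (l): row=2 col=1 char='i'
After 8 (gg): row=0 col=0 char='b'
After 9 (G): row=5 col=0 char='f'
After 10 (0): row=5 col=0 char='f'
After 11 (0): row=5 col=0 char='f'
After 12 (j): row=5 col=0 char='f'

Answer: fish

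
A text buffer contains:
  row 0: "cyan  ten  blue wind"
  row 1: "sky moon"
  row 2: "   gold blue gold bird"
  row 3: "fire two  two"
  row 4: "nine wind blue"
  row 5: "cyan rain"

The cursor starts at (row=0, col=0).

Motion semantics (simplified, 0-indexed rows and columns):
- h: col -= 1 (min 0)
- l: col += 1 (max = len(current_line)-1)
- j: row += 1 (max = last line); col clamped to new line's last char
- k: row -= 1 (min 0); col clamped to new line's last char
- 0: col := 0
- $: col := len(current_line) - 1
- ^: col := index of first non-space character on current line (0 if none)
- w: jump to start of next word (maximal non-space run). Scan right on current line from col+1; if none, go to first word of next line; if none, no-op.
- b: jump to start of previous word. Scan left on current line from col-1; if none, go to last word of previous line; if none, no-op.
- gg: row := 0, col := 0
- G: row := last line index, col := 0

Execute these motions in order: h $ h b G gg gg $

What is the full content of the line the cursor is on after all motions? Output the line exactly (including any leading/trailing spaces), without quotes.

After 1 (h): row=0 col=0 char='c'
After 2 ($): row=0 col=19 char='d'
After 3 (h): row=0 col=18 char='n'
After 4 (b): row=0 col=16 char='w'
After 5 (G): row=5 col=0 char='c'
After 6 (gg): row=0 col=0 char='c'
After 7 (gg): row=0 col=0 char='c'
After 8 ($): row=0 col=19 char='d'

Answer: cyan  ten  blue wind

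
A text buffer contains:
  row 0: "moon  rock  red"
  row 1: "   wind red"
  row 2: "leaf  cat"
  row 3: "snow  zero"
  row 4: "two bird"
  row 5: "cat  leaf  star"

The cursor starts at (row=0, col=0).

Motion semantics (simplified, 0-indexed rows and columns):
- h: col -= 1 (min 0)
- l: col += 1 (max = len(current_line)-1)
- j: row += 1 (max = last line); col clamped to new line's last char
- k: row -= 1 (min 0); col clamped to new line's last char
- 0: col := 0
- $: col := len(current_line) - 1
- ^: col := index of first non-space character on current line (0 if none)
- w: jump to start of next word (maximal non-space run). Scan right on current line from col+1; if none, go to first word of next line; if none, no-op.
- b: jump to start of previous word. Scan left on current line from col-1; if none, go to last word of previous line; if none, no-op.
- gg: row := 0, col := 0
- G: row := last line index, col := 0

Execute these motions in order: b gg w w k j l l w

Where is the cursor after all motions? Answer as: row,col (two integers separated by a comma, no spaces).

After 1 (b): row=0 col=0 char='m'
After 2 (gg): row=0 col=0 char='m'
After 3 (w): row=0 col=6 char='r'
After 4 (w): row=0 col=12 char='r'
After 5 (k): row=0 col=12 char='r'
After 6 (j): row=1 col=10 char='d'
After 7 (l): row=1 col=10 char='d'
After 8 (l): row=1 col=10 char='d'
After 9 (w): row=2 col=0 char='l'

Answer: 2,0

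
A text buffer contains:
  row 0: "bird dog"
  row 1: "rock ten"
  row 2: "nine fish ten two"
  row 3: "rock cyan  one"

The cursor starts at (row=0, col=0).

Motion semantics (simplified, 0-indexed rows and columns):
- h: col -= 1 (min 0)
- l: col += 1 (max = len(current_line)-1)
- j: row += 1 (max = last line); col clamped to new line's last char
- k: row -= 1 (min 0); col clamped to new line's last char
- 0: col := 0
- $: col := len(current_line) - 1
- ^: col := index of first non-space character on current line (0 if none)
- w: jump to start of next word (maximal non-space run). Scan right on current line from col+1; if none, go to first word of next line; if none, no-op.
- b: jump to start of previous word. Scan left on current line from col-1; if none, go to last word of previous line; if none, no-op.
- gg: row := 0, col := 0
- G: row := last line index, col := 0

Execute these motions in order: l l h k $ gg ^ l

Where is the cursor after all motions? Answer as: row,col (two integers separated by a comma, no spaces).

Answer: 0,1

Derivation:
After 1 (l): row=0 col=1 char='i'
After 2 (l): row=0 col=2 char='r'
After 3 (h): row=0 col=1 char='i'
After 4 (k): row=0 col=1 char='i'
After 5 ($): row=0 col=7 char='g'
After 6 (gg): row=0 col=0 char='b'
After 7 (^): row=0 col=0 char='b'
After 8 (l): row=0 col=1 char='i'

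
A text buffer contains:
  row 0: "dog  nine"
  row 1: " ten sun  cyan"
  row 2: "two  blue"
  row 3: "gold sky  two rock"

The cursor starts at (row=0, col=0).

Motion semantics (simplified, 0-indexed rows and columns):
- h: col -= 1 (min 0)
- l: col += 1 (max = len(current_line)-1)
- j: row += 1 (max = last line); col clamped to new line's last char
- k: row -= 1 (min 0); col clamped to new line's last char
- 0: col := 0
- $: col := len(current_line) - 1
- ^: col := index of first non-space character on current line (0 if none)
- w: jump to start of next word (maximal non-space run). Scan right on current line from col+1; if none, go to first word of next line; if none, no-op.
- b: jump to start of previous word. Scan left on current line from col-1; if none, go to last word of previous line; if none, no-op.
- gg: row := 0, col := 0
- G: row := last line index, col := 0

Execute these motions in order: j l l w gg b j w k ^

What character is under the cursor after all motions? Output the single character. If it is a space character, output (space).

Answer: d

Derivation:
After 1 (j): row=1 col=0 char='_'
After 2 (l): row=1 col=1 char='t'
After 3 (l): row=1 col=2 char='e'
After 4 (w): row=1 col=5 char='s'
After 5 (gg): row=0 col=0 char='d'
After 6 (b): row=0 col=0 char='d'
After 7 (j): row=1 col=0 char='_'
After 8 (w): row=1 col=1 char='t'
After 9 (k): row=0 col=1 char='o'
After 10 (^): row=0 col=0 char='d'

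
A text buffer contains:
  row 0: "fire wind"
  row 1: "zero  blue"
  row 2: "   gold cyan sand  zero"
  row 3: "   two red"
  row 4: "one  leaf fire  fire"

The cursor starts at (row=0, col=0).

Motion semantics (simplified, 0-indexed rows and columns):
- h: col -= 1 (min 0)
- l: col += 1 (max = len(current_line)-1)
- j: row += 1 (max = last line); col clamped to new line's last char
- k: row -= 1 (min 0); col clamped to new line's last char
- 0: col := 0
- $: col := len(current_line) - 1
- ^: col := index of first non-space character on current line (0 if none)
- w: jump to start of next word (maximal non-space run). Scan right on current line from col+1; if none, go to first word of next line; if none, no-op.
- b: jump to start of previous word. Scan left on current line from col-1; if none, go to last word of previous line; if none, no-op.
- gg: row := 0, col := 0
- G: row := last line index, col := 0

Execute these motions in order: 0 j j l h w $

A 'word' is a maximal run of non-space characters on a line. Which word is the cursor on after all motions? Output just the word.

Answer: zero

Derivation:
After 1 (0): row=0 col=0 char='f'
After 2 (j): row=1 col=0 char='z'
After 3 (j): row=2 col=0 char='_'
After 4 (l): row=2 col=1 char='_'
After 5 (h): row=2 col=0 char='_'
After 6 (w): row=2 col=3 char='g'
After 7 ($): row=2 col=22 char='o'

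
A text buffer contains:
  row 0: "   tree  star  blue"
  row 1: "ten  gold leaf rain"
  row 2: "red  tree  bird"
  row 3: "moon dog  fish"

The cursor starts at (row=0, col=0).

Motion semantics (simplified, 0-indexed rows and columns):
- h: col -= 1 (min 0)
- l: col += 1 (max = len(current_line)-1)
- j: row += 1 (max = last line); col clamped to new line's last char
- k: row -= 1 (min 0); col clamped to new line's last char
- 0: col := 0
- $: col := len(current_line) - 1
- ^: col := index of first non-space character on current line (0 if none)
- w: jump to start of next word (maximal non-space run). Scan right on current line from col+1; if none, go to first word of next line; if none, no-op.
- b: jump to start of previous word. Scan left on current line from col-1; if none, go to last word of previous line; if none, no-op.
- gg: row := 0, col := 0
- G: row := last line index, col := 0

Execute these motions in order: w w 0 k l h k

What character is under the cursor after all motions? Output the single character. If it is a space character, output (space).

Answer: (space)

Derivation:
After 1 (w): row=0 col=3 char='t'
After 2 (w): row=0 col=9 char='s'
After 3 (0): row=0 col=0 char='_'
After 4 (k): row=0 col=0 char='_'
After 5 (l): row=0 col=1 char='_'
After 6 (h): row=0 col=0 char='_'
After 7 (k): row=0 col=0 char='_'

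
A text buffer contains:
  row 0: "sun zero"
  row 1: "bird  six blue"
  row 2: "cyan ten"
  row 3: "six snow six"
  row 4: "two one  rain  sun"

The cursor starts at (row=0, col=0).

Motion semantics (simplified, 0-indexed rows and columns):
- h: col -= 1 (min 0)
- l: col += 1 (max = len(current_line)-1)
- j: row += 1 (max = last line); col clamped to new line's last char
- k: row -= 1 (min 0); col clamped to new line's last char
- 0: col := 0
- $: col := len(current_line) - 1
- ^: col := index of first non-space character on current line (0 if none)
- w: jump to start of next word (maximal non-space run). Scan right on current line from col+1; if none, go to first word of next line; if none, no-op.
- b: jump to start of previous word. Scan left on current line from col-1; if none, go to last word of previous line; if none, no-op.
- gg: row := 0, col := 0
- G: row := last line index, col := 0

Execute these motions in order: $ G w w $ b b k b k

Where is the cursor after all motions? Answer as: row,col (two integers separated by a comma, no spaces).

Answer: 2,4

Derivation:
After 1 ($): row=0 col=7 char='o'
After 2 (G): row=4 col=0 char='t'
After 3 (w): row=4 col=4 char='o'
After 4 (w): row=4 col=9 char='r'
After 5 ($): row=4 col=17 char='n'
After 6 (b): row=4 col=15 char='s'
After 7 (b): row=4 col=9 char='r'
After 8 (k): row=3 col=9 char='s'
After 9 (b): row=3 col=4 char='s'
After 10 (k): row=2 col=4 char='_'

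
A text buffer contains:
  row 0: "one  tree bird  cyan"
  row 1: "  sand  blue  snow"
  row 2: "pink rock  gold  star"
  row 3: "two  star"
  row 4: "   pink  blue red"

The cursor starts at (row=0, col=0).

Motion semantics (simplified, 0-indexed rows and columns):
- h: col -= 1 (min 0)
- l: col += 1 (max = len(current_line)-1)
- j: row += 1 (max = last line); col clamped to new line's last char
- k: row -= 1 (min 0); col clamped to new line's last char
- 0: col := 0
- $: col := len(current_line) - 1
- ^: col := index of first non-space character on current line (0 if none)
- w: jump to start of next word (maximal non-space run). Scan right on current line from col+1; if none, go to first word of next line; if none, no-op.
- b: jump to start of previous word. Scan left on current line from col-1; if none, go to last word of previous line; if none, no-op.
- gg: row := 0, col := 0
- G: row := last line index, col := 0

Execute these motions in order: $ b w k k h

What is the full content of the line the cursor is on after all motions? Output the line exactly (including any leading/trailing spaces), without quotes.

After 1 ($): row=0 col=19 char='n'
After 2 (b): row=0 col=16 char='c'
After 3 (w): row=1 col=2 char='s'
After 4 (k): row=0 col=2 char='e'
After 5 (k): row=0 col=2 char='e'
After 6 (h): row=0 col=1 char='n'

Answer: one  tree bird  cyan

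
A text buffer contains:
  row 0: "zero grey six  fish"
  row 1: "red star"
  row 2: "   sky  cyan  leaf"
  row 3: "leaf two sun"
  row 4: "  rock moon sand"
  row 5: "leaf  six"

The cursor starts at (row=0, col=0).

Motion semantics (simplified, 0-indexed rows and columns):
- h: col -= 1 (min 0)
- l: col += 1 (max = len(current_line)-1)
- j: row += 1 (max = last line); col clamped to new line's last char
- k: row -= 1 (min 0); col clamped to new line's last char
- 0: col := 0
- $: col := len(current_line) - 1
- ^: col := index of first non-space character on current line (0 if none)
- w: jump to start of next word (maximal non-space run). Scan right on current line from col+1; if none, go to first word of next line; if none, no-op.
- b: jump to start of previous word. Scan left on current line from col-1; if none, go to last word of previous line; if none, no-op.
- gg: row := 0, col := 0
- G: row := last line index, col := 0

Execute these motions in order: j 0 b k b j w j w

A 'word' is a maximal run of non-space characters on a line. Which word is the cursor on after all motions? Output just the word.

After 1 (j): row=1 col=0 char='r'
After 2 (0): row=1 col=0 char='r'
After 3 (b): row=0 col=15 char='f'
After 4 (k): row=0 col=15 char='f'
After 5 (b): row=0 col=10 char='s'
After 6 (j): row=1 col=7 char='r'
After 7 (w): row=2 col=3 char='s'
After 8 (j): row=3 col=3 char='f'
After 9 (w): row=3 col=5 char='t'

Answer: two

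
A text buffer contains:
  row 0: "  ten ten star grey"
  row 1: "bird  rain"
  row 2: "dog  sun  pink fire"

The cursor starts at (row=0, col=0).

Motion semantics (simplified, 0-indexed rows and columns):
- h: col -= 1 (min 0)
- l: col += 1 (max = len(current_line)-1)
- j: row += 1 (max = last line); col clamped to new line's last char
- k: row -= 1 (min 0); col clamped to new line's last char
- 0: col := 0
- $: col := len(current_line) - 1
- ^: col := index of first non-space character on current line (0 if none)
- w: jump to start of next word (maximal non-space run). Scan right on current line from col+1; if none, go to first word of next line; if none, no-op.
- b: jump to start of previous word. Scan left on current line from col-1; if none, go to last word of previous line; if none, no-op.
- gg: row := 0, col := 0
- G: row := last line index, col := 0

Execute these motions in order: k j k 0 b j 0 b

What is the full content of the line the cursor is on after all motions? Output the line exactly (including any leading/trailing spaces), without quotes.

After 1 (k): row=0 col=0 char='_'
After 2 (j): row=1 col=0 char='b'
After 3 (k): row=0 col=0 char='_'
After 4 (0): row=0 col=0 char='_'
After 5 (b): row=0 col=0 char='_'
After 6 (j): row=1 col=0 char='b'
After 7 (0): row=1 col=0 char='b'
After 8 (b): row=0 col=15 char='g'

Answer:   ten ten star grey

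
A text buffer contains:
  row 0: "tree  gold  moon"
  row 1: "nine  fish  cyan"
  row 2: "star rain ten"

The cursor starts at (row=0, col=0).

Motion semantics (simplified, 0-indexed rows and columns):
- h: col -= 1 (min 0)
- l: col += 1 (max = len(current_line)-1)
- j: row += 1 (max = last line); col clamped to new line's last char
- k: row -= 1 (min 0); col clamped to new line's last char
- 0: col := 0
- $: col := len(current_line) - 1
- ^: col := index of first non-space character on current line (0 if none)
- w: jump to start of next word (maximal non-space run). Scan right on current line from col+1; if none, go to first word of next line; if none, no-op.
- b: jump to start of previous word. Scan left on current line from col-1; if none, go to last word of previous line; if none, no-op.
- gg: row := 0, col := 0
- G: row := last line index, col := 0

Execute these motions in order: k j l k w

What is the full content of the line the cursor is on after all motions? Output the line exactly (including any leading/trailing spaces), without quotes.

Answer: tree  gold  moon

Derivation:
After 1 (k): row=0 col=0 char='t'
After 2 (j): row=1 col=0 char='n'
After 3 (l): row=1 col=1 char='i'
After 4 (k): row=0 col=1 char='r'
After 5 (w): row=0 col=6 char='g'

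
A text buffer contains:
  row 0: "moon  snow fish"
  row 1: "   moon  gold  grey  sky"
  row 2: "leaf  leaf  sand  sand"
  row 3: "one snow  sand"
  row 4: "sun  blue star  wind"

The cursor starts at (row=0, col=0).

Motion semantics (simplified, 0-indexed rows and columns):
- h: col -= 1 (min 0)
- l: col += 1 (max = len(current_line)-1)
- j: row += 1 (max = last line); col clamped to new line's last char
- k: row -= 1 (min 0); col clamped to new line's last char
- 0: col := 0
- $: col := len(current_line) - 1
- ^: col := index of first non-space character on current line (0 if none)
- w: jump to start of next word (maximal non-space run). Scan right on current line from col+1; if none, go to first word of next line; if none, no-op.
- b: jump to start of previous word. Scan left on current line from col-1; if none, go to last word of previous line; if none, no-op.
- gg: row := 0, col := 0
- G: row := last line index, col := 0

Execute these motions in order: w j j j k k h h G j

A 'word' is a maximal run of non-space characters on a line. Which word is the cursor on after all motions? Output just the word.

Answer: sun

Derivation:
After 1 (w): row=0 col=6 char='s'
After 2 (j): row=1 col=6 char='n'
After 3 (j): row=2 col=6 char='l'
After 4 (j): row=3 col=6 char='o'
After 5 (k): row=2 col=6 char='l'
After 6 (k): row=1 col=6 char='n'
After 7 (h): row=1 col=5 char='o'
After 8 (h): row=1 col=4 char='o'
After 9 (G): row=4 col=0 char='s'
After 10 (j): row=4 col=0 char='s'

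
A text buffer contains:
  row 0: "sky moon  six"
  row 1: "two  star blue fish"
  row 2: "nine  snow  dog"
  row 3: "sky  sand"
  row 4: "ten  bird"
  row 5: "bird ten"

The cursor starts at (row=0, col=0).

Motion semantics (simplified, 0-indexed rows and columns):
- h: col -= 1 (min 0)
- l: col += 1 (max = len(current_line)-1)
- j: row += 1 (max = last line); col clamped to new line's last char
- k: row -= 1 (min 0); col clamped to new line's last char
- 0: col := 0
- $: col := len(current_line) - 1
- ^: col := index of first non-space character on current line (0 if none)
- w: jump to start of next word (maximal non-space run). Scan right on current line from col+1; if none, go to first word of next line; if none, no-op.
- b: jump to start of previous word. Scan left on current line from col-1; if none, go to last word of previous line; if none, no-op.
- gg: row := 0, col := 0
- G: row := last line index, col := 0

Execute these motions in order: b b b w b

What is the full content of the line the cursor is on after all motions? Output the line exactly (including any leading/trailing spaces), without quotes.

After 1 (b): row=0 col=0 char='s'
After 2 (b): row=0 col=0 char='s'
After 3 (b): row=0 col=0 char='s'
After 4 (w): row=0 col=4 char='m'
After 5 (b): row=0 col=0 char='s'

Answer: sky moon  six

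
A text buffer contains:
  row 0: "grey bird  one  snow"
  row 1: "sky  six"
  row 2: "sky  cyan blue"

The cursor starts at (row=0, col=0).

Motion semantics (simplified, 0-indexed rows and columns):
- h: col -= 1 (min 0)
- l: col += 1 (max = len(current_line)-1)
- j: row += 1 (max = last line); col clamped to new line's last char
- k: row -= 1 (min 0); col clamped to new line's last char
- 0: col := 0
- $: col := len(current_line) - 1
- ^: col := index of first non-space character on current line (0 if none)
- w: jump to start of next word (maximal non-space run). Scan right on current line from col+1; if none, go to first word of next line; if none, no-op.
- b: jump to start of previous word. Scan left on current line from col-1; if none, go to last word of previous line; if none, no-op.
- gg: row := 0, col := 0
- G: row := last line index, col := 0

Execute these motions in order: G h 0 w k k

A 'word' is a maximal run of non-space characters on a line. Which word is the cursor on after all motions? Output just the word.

After 1 (G): row=2 col=0 char='s'
After 2 (h): row=2 col=0 char='s'
After 3 (0): row=2 col=0 char='s'
After 4 (w): row=2 col=5 char='c'
After 5 (k): row=1 col=5 char='s'
After 6 (k): row=0 col=5 char='b'

Answer: bird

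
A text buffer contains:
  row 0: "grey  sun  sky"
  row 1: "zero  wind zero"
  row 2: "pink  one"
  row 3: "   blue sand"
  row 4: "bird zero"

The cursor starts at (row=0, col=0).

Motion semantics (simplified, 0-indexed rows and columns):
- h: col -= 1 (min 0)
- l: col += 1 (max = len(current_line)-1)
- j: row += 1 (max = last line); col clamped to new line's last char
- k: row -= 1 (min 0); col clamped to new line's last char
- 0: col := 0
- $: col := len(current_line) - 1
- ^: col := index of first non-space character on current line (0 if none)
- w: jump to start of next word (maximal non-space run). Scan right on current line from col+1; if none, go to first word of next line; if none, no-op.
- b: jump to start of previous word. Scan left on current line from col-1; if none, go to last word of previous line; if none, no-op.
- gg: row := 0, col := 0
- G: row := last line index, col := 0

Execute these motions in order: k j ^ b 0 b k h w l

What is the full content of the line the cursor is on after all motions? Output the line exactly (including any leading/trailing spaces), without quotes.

Answer: grey  sun  sky

Derivation:
After 1 (k): row=0 col=0 char='g'
After 2 (j): row=1 col=0 char='z'
After 3 (^): row=1 col=0 char='z'
After 4 (b): row=0 col=11 char='s'
After 5 (0): row=0 col=0 char='g'
After 6 (b): row=0 col=0 char='g'
After 7 (k): row=0 col=0 char='g'
After 8 (h): row=0 col=0 char='g'
After 9 (w): row=0 col=6 char='s'
After 10 (l): row=0 col=7 char='u'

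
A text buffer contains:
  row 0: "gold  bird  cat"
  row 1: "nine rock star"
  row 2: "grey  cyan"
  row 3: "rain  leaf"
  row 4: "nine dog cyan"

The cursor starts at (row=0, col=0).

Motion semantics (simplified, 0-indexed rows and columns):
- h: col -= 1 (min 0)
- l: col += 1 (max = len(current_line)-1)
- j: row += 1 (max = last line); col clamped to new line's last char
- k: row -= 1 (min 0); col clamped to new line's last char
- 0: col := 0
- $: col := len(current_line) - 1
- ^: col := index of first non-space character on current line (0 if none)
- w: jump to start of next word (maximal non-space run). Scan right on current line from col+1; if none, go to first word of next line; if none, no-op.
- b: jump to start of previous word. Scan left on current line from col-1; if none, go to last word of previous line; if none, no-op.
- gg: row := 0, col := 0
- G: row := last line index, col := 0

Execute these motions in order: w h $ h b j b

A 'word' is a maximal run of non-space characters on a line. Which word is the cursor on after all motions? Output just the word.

After 1 (w): row=0 col=6 char='b'
After 2 (h): row=0 col=5 char='_'
After 3 ($): row=0 col=14 char='t'
After 4 (h): row=0 col=13 char='a'
After 5 (b): row=0 col=12 char='c'
After 6 (j): row=1 col=12 char='a'
After 7 (b): row=1 col=10 char='s'

Answer: star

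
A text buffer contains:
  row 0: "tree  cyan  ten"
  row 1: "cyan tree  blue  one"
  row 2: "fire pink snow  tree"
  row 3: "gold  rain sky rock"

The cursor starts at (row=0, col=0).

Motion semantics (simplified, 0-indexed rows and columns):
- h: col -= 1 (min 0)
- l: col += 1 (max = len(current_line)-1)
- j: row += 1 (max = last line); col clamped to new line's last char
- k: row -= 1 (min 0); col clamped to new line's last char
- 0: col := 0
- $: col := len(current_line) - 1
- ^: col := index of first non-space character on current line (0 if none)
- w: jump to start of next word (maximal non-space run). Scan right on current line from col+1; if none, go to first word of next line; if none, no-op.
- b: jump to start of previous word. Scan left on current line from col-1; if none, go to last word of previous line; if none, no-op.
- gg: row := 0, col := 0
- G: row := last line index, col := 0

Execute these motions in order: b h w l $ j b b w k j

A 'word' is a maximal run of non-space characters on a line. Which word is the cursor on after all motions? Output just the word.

Answer: blue

Derivation:
After 1 (b): row=0 col=0 char='t'
After 2 (h): row=0 col=0 char='t'
After 3 (w): row=0 col=6 char='c'
After 4 (l): row=0 col=7 char='y'
After 5 ($): row=0 col=14 char='n'
After 6 (j): row=1 col=14 char='e'
After 7 (b): row=1 col=11 char='b'
After 8 (b): row=1 col=5 char='t'
After 9 (w): row=1 col=11 char='b'
After 10 (k): row=0 col=11 char='_'
After 11 (j): row=1 col=11 char='b'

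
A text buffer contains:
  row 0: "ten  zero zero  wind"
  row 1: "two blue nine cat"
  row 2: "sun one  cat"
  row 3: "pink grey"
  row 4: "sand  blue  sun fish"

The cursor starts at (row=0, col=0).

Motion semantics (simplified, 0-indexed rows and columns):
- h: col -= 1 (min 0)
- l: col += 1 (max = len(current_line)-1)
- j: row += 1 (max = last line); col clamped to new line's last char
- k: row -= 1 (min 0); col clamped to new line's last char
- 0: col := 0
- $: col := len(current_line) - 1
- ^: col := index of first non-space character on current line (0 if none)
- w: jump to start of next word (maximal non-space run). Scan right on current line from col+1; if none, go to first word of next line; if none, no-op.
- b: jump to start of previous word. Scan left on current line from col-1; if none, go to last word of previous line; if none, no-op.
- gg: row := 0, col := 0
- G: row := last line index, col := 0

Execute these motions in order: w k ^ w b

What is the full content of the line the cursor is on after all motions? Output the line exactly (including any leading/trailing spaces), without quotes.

After 1 (w): row=0 col=5 char='z'
After 2 (k): row=0 col=5 char='z'
After 3 (^): row=0 col=0 char='t'
After 4 (w): row=0 col=5 char='z'
After 5 (b): row=0 col=0 char='t'

Answer: ten  zero zero  wind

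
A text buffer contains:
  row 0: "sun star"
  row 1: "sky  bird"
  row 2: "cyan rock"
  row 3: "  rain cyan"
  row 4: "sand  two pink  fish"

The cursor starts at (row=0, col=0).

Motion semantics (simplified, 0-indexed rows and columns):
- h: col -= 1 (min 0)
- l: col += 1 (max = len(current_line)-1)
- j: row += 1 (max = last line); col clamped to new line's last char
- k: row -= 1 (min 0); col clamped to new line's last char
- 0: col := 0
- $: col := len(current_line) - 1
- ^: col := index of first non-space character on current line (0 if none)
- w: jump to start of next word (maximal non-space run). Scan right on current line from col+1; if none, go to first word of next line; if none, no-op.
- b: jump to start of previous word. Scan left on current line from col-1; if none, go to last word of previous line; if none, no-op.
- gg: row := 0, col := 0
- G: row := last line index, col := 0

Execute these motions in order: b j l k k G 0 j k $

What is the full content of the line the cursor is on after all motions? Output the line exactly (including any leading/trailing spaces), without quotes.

Answer:   rain cyan

Derivation:
After 1 (b): row=0 col=0 char='s'
After 2 (j): row=1 col=0 char='s'
After 3 (l): row=1 col=1 char='k'
After 4 (k): row=0 col=1 char='u'
After 5 (k): row=0 col=1 char='u'
After 6 (G): row=4 col=0 char='s'
After 7 (0): row=4 col=0 char='s'
After 8 (j): row=4 col=0 char='s'
After 9 (k): row=3 col=0 char='_'
After 10 ($): row=3 col=10 char='n'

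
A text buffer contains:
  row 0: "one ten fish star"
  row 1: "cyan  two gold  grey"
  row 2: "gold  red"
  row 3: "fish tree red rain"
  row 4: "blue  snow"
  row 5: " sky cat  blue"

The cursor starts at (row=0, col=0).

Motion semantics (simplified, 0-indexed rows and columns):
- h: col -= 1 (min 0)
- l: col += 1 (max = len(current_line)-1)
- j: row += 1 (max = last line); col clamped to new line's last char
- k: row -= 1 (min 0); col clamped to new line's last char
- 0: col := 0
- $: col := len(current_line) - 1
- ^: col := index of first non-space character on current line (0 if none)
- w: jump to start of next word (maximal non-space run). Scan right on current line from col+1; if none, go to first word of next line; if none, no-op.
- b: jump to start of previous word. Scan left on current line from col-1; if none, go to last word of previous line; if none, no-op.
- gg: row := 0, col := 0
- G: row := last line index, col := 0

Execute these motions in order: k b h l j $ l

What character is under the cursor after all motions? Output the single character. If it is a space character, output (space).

Answer: y

Derivation:
After 1 (k): row=0 col=0 char='o'
After 2 (b): row=0 col=0 char='o'
After 3 (h): row=0 col=0 char='o'
After 4 (l): row=0 col=1 char='n'
After 5 (j): row=1 col=1 char='y'
After 6 ($): row=1 col=19 char='y'
After 7 (l): row=1 col=19 char='y'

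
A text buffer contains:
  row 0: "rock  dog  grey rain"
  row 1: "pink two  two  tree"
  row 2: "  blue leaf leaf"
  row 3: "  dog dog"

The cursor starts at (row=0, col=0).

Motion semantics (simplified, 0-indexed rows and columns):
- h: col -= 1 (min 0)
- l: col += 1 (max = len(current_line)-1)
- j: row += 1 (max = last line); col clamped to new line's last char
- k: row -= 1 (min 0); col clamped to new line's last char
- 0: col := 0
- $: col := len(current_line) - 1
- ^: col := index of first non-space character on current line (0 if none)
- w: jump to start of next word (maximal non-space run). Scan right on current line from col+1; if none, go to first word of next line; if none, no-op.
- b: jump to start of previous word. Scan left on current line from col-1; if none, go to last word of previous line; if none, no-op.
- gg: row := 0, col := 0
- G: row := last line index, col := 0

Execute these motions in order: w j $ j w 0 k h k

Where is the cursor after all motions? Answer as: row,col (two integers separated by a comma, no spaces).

Answer: 1,0

Derivation:
After 1 (w): row=0 col=6 char='d'
After 2 (j): row=1 col=6 char='w'
After 3 ($): row=1 col=18 char='e'
After 4 (j): row=2 col=15 char='f'
After 5 (w): row=3 col=2 char='d'
After 6 (0): row=3 col=0 char='_'
After 7 (k): row=2 col=0 char='_'
After 8 (h): row=2 col=0 char='_'
After 9 (k): row=1 col=0 char='p'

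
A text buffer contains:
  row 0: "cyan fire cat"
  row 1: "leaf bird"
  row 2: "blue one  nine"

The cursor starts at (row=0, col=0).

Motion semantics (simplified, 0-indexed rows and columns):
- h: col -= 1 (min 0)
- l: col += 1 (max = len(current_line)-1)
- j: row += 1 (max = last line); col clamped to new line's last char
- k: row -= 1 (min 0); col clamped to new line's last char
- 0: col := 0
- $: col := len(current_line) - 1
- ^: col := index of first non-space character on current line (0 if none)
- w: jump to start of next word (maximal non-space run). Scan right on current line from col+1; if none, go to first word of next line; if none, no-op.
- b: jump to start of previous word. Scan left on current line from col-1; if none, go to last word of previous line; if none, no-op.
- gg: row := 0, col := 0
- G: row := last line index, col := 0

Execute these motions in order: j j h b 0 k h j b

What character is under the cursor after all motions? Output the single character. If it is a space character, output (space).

After 1 (j): row=1 col=0 char='l'
After 2 (j): row=2 col=0 char='b'
After 3 (h): row=2 col=0 char='b'
After 4 (b): row=1 col=5 char='b'
After 5 (0): row=1 col=0 char='l'
After 6 (k): row=0 col=0 char='c'
After 7 (h): row=0 col=0 char='c'
After 8 (j): row=1 col=0 char='l'
After 9 (b): row=0 col=10 char='c'

Answer: c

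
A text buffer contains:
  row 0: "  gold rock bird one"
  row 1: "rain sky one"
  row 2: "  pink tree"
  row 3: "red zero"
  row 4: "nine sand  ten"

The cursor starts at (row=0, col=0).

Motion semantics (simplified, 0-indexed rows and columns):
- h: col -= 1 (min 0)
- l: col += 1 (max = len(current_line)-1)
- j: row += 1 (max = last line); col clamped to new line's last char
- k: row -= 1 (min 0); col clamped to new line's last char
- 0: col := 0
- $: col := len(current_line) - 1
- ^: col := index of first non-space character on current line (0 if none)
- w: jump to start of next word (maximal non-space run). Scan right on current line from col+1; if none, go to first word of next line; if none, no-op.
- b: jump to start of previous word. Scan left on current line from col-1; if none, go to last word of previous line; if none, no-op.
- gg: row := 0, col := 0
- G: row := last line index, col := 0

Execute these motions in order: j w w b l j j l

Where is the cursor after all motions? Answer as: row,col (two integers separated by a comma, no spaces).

Answer: 3,7

Derivation:
After 1 (j): row=1 col=0 char='r'
After 2 (w): row=1 col=5 char='s'
After 3 (w): row=1 col=9 char='o'
After 4 (b): row=1 col=5 char='s'
After 5 (l): row=1 col=6 char='k'
After 6 (j): row=2 col=6 char='_'
After 7 (j): row=3 col=6 char='r'
After 8 (l): row=3 col=7 char='o'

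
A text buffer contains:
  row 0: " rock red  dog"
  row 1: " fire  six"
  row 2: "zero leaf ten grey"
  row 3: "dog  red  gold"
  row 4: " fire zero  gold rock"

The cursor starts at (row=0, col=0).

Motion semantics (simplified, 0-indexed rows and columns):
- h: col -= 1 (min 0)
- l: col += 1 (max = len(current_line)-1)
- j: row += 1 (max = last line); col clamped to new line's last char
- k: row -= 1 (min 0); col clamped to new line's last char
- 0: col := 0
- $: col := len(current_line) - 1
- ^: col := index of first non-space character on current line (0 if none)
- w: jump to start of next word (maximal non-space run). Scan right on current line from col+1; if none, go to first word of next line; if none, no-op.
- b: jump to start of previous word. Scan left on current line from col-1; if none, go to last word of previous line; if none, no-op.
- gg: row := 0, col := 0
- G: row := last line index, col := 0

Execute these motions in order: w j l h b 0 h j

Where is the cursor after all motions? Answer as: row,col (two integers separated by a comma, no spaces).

Answer: 1,0

Derivation:
After 1 (w): row=0 col=1 char='r'
After 2 (j): row=1 col=1 char='f'
After 3 (l): row=1 col=2 char='i'
After 4 (h): row=1 col=1 char='f'
After 5 (b): row=0 col=11 char='d'
After 6 (0): row=0 col=0 char='_'
After 7 (h): row=0 col=0 char='_'
After 8 (j): row=1 col=0 char='_'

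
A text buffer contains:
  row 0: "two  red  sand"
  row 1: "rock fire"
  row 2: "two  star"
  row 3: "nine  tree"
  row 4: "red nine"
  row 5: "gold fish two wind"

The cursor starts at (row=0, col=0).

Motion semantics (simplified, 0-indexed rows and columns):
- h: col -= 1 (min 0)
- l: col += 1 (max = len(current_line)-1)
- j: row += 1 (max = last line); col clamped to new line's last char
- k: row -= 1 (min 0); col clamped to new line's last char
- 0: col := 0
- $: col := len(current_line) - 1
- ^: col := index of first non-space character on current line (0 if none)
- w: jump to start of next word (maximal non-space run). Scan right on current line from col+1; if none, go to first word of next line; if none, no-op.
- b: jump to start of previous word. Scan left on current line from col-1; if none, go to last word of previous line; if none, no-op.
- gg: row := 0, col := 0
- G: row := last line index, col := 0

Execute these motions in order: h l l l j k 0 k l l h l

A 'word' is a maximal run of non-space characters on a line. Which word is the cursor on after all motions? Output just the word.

Answer: two

Derivation:
After 1 (h): row=0 col=0 char='t'
After 2 (l): row=0 col=1 char='w'
After 3 (l): row=0 col=2 char='o'
After 4 (l): row=0 col=3 char='_'
After 5 (j): row=1 col=3 char='k'
After 6 (k): row=0 col=3 char='_'
After 7 (0): row=0 col=0 char='t'
After 8 (k): row=0 col=0 char='t'
After 9 (l): row=0 col=1 char='w'
After 10 (l): row=0 col=2 char='o'
After 11 (h): row=0 col=1 char='w'
After 12 (l): row=0 col=2 char='o'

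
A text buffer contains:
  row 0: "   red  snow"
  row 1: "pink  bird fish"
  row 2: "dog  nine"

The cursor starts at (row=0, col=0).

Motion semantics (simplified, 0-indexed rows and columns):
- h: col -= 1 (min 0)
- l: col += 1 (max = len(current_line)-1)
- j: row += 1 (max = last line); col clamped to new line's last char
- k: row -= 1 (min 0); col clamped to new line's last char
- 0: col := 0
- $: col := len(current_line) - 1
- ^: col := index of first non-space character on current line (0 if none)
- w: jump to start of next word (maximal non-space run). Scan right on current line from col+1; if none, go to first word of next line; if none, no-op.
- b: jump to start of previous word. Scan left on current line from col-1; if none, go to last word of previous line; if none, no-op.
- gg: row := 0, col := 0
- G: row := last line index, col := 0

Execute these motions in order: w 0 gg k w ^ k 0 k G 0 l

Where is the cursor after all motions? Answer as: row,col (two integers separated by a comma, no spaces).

After 1 (w): row=0 col=3 char='r'
After 2 (0): row=0 col=0 char='_'
After 3 (gg): row=0 col=0 char='_'
After 4 (k): row=0 col=0 char='_'
After 5 (w): row=0 col=3 char='r'
After 6 (^): row=0 col=3 char='r'
After 7 (k): row=0 col=3 char='r'
After 8 (0): row=0 col=0 char='_'
After 9 (k): row=0 col=0 char='_'
After 10 (G): row=2 col=0 char='d'
After 11 (0): row=2 col=0 char='d'
After 12 (l): row=2 col=1 char='o'

Answer: 2,1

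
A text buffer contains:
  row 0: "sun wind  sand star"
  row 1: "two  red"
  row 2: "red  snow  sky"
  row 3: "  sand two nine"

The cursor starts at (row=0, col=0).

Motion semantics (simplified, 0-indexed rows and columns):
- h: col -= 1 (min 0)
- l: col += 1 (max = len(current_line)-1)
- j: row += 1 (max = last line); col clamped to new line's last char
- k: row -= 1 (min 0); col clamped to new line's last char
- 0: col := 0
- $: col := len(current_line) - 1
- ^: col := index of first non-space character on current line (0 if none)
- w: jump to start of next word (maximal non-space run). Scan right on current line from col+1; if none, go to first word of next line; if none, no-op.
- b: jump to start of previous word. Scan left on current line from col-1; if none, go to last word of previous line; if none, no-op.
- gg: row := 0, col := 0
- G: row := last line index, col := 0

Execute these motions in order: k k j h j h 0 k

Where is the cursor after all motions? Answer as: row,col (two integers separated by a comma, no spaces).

After 1 (k): row=0 col=0 char='s'
After 2 (k): row=0 col=0 char='s'
After 3 (j): row=1 col=0 char='t'
After 4 (h): row=1 col=0 char='t'
After 5 (j): row=2 col=0 char='r'
After 6 (h): row=2 col=0 char='r'
After 7 (0): row=2 col=0 char='r'
After 8 (k): row=1 col=0 char='t'

Answer: 1,0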